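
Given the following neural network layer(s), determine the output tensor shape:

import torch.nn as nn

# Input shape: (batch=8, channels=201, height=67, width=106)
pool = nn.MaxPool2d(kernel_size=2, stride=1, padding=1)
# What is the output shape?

Input shape: (8, 201, 67, 106)
Output shape: (8, 201, 68, 107)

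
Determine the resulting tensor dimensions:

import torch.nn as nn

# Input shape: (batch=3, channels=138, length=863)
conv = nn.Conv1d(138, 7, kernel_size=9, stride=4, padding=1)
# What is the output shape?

Input shape: (3, 138, 863)
Output shape: (3, 7, 215)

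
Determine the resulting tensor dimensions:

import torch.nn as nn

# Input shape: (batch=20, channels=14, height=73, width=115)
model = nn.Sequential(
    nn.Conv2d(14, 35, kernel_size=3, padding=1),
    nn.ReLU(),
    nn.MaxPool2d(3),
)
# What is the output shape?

Input shape: (20, 14, 73, 115)
  -> after Conv2d: (20, 35, 73, 115)
  -> after ReLU: (20, 35, 73, 115)
Output shape: (20, 35, 24, 38)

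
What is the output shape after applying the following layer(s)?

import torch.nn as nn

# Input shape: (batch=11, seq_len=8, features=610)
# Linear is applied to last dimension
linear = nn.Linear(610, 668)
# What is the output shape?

Input shape: (11, 8, 610)
Output shape: (11, 8, 668)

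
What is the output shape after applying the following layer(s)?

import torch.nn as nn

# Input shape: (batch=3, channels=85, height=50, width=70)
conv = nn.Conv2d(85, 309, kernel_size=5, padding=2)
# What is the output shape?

Input shape: (3, 85, 50, 70)
Output shape: (3, 309, 50, 70)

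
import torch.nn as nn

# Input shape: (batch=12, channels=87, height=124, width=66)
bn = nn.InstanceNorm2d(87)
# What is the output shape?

Input shape: (12, 87, 124, 66)
Output shape: (12, 87, 124, 66)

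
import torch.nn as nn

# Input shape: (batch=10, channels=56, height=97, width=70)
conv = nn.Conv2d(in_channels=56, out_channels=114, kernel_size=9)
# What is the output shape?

Input shape: (10, 56, 97, 70)
Output shape: (10, 114, 89, 62)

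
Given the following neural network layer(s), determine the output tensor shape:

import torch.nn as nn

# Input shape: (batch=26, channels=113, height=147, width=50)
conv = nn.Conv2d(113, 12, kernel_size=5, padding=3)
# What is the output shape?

Input shape: (26, 113, 147, 50)
Output shape: (26, 12, 149, 52)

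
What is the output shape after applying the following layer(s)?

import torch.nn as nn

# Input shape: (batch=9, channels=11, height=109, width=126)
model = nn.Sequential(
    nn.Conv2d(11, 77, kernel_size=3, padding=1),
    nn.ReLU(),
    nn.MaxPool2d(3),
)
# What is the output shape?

Input shape: (9, 11, 109, 126)
  -> after Conv2d: (9, 77, 109, 126)
  -> after ReLU: (9, 77, 109, 126)
Output shape: (9, 77, 36, 42)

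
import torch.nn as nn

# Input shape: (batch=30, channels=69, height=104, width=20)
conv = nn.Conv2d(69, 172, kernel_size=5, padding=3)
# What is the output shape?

Input shape: (30, 69, 104, 20)
Output shape: (30, 172, 106, 22)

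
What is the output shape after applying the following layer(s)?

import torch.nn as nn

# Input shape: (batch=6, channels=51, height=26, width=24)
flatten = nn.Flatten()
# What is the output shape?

Input shape: (6, 51, 26, 24)
Output shape: (6, 31824)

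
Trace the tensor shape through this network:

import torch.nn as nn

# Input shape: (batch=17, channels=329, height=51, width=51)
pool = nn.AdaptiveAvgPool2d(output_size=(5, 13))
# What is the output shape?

Input shape: (17, 329, 51, 51)
Output shape: (17, 329, 5, 13)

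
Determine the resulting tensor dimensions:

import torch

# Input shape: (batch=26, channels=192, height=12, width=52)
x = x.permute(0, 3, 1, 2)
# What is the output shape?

Input shape: (26, 192, 12, 52)
Output shape: (26, 52, 192, 12)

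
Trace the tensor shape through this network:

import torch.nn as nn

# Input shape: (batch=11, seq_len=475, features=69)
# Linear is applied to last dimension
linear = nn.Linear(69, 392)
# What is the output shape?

Input shape: (11, 475, 69)
Output shape: (11, 475, 392)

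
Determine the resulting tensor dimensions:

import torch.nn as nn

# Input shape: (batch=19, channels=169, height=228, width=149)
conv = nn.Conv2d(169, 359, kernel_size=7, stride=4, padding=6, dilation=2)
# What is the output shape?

Input shape: (19, 169, 228, 149)
Output shape: (19, 359, 57, 38)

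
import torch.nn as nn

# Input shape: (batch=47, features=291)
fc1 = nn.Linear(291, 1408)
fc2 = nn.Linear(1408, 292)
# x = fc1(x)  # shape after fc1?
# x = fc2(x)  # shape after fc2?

Input shape: (47, 291)
  -> after fc1: (47, 1408)
Output shape: (47, 292)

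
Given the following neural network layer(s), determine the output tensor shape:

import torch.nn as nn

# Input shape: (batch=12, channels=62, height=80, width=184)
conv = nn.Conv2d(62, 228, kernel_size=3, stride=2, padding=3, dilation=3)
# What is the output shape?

Input shape: (12, 62, 80, 184)
Output shape: (12, 228, 40, 92)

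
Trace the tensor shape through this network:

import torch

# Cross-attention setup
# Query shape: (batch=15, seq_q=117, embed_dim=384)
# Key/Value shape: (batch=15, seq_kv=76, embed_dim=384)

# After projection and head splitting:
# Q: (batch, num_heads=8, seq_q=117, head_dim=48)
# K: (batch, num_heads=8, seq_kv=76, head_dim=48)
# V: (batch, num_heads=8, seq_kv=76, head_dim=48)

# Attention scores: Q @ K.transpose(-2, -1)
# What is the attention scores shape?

Input shape: (15, 117, 384)
Output shape: (15, 8, 117, 76)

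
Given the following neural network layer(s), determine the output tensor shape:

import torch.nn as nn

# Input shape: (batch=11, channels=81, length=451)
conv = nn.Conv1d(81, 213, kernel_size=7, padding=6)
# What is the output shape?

Input shape: (11, 81, 451)
Output shape: (11, 213, 457)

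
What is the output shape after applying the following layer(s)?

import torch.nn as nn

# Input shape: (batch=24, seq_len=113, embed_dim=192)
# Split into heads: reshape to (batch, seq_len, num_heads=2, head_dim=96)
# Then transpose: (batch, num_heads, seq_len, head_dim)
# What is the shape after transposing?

Input shape: (24, 113, 192)
  -> after reshape: (24, 113, 2, 96)
Output shape: (24, 2, 113, 96)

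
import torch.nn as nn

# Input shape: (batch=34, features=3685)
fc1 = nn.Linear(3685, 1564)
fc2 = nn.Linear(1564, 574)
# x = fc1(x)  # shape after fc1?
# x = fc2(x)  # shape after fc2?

Input shape: (34, 3685)
  -> after fc1: (34, 1564)
Output shape: (34, 574)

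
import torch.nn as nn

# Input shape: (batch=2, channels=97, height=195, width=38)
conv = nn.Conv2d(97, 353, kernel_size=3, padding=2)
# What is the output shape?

Input shape: (2, 97, 195, 38)
Output shape: (2, 353, 197, 40)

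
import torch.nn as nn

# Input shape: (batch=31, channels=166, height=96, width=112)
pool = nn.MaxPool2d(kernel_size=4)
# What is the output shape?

Input shape: (31, 166, 96, 112)
Output shape: (31, 166, 24, 28)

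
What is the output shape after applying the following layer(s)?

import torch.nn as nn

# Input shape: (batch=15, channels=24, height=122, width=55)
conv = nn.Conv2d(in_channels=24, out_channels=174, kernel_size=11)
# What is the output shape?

Input shape: (15, 24, 122, 55)
Output shape: (15, 174, 112, 45)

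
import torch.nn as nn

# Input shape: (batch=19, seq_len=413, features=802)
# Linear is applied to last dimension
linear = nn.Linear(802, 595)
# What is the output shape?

Input shape: (19, 413, 802)
Output shape: (19, 413, 595)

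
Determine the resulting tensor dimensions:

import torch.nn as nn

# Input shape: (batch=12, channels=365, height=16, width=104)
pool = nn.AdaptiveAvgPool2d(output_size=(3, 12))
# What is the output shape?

Input shape: (12, 365, 16, 104)
Output shape: (12, 365, 3, 12)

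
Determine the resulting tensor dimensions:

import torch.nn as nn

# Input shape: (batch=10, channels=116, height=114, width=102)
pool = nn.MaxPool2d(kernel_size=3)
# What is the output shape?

Input shape: (10, 116, 114, 102)
Output shape: (10, 116, 38, 34)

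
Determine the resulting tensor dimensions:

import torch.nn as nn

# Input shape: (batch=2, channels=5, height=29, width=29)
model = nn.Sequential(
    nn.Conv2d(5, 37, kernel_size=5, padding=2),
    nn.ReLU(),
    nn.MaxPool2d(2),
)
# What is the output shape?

Input shape: (2, 5, 29, 29)
  -> after Conv2d: (2, 37, 29, 29)
  -> after ReLU: (2, 37, 29, 29)
Output shape: (2, 37, 14, 14)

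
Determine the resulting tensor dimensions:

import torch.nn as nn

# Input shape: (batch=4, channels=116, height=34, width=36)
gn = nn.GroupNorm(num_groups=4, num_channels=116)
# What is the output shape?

Input shape: (4, 116, 34, 36)
Output shape: (4, 116, 34, 36)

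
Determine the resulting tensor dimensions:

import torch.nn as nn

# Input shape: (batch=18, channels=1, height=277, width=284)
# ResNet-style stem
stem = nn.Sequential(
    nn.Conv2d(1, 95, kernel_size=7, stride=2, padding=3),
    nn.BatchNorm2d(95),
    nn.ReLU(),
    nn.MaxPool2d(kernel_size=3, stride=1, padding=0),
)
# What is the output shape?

Input shape: (18, 1, 277, 284)
  -> after Conv2d 7x7 stride=2: (18, 95, 139, 142)
Output shape: (18, 95, 137, 140)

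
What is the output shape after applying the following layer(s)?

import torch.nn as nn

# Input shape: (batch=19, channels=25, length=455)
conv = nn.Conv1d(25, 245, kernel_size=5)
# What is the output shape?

Input shape: (19, 25, 455)
Output shape: (19, 245, 451)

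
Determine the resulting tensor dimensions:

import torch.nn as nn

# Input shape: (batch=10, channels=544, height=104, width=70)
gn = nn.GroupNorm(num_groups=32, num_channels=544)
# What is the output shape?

Input shape: (10, 544, 104, 70)
Output shape: (10, 544, 104, 70)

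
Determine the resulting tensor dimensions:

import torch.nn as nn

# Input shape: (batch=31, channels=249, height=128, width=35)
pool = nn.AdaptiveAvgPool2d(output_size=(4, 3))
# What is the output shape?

Input shape: (31, 249, 128, 35)
Output shape: (31, 249, 4, 3)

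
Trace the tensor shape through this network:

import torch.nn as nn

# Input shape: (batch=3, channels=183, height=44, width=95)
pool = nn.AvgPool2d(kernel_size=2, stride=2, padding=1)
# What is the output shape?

Input shape: (3, 183, 44, 95)
Output shape: (3, 183, 23, 48)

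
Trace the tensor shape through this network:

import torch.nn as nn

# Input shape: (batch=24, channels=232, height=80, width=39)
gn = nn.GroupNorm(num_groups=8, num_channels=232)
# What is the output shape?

Input shape: (24, 232, 80, 39)
Output shape: (24, 232, 80, 39)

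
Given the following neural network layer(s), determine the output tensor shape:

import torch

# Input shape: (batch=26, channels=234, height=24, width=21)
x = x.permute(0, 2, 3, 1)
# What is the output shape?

Input shape: (26, 234, 24, 21)
Output shape: (26, 24, 21, 234)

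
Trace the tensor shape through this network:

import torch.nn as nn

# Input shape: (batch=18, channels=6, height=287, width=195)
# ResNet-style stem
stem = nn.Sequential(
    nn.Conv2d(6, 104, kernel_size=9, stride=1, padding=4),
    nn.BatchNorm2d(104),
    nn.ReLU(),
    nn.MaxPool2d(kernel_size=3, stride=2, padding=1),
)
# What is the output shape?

Input shape: (18, 6, 287, 195)
  -> after Conv2d 9x9 stride=1: (18, 104, 287, 195)
Output shape: (18, 104, 144, 98)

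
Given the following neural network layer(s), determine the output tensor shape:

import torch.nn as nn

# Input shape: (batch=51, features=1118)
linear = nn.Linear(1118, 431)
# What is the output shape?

Input shape: (51, 1118)
Output shape: (51, 431)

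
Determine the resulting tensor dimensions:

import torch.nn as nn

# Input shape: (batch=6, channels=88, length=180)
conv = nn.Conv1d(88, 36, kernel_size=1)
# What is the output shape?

Input shape: (6, 88, 180)
Output shape: (6, 36, 180)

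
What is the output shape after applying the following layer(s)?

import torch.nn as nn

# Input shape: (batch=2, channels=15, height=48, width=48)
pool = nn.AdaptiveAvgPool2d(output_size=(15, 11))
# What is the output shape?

Input shape: (2, 15, 48, 48)
Output shape: (2, 15, 15, 11)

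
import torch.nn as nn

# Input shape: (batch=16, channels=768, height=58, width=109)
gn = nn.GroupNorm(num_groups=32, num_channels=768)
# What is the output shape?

Input shape: (16, 768, 58, 109)
Output shape: (16, 768, 58, 109)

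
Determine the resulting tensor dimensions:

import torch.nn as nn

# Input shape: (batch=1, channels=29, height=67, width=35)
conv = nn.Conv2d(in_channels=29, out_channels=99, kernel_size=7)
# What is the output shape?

Input shape: (1, 29, 67, 35)
Output shape: (1, 99, 61, 29)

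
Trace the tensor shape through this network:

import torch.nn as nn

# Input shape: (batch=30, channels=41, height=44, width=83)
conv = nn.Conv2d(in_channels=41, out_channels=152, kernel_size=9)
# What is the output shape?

Input shape: (30, 41, 44, 83)
Output shape: (30, 152, 36, 75)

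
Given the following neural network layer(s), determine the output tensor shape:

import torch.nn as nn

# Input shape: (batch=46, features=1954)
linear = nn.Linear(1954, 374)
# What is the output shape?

Input shape: (46, 1954)
Output shape: (46, 374)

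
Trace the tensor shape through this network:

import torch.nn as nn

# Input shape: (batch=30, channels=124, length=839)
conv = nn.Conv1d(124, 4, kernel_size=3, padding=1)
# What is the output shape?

Input shape: (30, 124, 839)
Output shape: (30, 4, 839)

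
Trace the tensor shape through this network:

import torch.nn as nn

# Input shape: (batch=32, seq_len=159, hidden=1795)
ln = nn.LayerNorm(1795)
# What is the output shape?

Input shape: (32, 159, 1795)
Output shape: (32, 159, 1795)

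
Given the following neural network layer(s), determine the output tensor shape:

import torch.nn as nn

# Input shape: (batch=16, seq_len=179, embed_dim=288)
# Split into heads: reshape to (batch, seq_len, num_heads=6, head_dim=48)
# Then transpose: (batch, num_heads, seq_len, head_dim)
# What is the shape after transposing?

Input shape: (16, 179, 288)
  -> after reshape: (16, 179, 6, 48)
Output shape: (16, 6, 179, 48)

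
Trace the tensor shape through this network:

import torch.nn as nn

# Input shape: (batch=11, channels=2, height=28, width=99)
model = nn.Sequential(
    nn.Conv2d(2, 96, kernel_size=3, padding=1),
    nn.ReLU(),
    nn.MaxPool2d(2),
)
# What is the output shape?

Input shape: (11, 2, 28, 99)
  -> after Conv2d: (11, 96, 28, 99)
  -> after ReLU: (11, 96, 28, 99)
Output shape: (11, 96, 14, 49)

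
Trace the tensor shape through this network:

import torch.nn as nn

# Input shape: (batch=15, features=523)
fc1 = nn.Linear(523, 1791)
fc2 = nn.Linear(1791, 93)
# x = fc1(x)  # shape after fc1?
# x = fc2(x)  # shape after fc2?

Input shape: (15, 523)
  -> after fc1: (15, 1791)
Output shape: (15, 93)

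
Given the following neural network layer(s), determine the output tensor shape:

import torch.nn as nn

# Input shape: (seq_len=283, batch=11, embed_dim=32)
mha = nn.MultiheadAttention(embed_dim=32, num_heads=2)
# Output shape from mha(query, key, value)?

Input shape: (283, 11, 32)
Output shape: (283, 11, 32)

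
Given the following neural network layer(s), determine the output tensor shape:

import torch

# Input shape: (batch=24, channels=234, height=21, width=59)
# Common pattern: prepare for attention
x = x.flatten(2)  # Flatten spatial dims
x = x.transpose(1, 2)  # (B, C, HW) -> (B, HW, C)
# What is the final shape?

Input shape: (24, 234, 21, 59)
  -> after flatten(2): (24, 234, 1239)
Output shape: (24, 1239, 234)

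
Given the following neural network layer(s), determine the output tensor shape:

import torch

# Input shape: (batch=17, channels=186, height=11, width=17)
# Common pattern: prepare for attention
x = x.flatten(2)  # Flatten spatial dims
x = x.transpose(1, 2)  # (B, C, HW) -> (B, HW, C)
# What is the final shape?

Input shape: (17, 186, 11, 17)
  -> after flatten(2): (17, 186, 187)
Output shape: (17, 187, 186)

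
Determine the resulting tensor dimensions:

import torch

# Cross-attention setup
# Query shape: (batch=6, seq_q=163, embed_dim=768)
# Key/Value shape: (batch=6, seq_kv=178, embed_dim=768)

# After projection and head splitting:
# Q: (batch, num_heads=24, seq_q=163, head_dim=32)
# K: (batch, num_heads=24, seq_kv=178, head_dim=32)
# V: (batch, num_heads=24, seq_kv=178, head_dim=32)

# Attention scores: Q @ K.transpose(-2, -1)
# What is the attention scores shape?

Input shape: (6, 163, 768)
Output shape: (6, 24, 163, 178)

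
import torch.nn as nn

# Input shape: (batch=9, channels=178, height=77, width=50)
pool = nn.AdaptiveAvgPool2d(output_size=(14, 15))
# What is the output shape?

Input shape: (9, 178, 77, 50)
Output shape: (9, 178, 14, 15)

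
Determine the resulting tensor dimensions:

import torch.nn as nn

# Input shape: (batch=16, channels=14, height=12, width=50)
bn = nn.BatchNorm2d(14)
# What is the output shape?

Input shape: (16, 14, 12, 50)
Output shape: (16, 14, 12, 50)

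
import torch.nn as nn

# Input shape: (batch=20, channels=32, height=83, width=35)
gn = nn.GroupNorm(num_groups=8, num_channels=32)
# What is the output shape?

Input shape: (20, 32, 83, 35)
Output shape: (20, 32, 83, 35)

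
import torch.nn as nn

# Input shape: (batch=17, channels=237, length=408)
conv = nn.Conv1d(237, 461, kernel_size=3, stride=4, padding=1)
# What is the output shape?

Input shape: (17, 237, 408)
Output shape: (17, 461, 102)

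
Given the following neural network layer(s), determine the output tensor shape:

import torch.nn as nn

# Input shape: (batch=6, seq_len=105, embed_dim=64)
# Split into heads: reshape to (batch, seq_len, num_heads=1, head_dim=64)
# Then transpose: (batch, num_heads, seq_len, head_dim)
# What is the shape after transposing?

Input shape: (6, 105, 64)
  -> after reshape: (6, 105, 1, 64)
Output shape: (6, 1, 105, 64)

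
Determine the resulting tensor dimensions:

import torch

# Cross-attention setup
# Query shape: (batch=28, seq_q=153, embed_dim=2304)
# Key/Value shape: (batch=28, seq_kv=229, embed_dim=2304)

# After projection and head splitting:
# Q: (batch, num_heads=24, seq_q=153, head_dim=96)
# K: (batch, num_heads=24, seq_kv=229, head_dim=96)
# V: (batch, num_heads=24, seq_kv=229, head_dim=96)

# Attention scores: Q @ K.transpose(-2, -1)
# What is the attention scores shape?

Input shape: (28, 153, 2304)
Output shape: (28, 24, 153, 229)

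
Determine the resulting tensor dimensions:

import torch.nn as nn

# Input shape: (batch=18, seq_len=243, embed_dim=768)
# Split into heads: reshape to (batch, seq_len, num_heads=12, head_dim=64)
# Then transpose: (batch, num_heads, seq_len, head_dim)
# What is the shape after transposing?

Input shape: (18, 243, 768)
  -> after reshape: (18, 243, 12, 64)
Output shape: (18, 12, 243, 64)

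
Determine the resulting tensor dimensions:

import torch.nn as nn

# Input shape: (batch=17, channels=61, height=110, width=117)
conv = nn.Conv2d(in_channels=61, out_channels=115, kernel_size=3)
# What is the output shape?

Input shape: (17, 61, 110, 117)
Output shape: (17, 115, 108, 115)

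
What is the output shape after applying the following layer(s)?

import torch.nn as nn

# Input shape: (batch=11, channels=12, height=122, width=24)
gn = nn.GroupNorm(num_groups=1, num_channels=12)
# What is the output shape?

Input shape: (11, 12, 122, 24)
Output shape: (11, 12, 122, 24)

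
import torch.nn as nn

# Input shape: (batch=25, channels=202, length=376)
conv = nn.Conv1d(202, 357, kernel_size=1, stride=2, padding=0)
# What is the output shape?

Input shape: (25, 202, 376)
Output shape: (25, 357, 188)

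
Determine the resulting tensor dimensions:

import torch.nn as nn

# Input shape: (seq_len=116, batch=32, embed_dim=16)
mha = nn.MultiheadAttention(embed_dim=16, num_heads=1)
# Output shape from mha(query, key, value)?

Input shape: (116, 32, 16)
Output shape: (116, 32, 16)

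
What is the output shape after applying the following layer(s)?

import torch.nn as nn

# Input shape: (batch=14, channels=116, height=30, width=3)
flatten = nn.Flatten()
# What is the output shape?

Input shape: (14, 116, 30, 3)
Output shape: (14, 10440)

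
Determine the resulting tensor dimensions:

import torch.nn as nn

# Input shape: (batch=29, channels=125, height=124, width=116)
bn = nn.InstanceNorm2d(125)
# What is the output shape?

Input shape: (29, 125, 124, 116)
Output shape: (29, 125, 124, 116)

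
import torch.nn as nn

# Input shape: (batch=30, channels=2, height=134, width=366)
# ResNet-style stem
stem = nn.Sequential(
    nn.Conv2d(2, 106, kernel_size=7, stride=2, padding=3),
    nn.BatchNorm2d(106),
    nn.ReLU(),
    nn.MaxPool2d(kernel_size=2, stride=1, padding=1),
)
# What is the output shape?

Input shape: (30, 2, 134, 366)
  -> after Conv2d 7x7 stride=2: (30, 106, 67, 183)
Output shape: (30, 106, 68, 184)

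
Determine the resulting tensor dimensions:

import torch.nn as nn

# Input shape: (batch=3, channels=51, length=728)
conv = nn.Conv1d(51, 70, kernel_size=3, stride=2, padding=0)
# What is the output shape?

Input shape: (3, 51, 728)
Output shape: (3, 70, 363)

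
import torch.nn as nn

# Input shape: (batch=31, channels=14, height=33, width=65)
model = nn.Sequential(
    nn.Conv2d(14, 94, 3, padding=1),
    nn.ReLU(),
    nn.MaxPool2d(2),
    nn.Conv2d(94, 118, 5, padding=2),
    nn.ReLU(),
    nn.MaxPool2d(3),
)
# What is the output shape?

Input shape: (31, 14, 33, 65)
  -> after first Conv2d: (31, 94, 33, 65)
  -> after first MaxPool2d: (31, 94, 16, 32)
  -> after second Conv2d: (31, 118, 16, 32)
Output shape: (31, 118, 5, 10)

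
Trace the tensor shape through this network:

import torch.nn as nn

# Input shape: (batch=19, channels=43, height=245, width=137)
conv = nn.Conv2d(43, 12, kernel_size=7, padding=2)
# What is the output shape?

Input shape: (19, 43, 245, 137)
Output shape: (19, 12, 243, 135)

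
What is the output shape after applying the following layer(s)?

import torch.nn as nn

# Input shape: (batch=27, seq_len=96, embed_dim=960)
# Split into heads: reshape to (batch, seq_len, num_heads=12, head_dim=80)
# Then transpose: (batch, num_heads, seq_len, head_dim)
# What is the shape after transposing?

Input shape: (27, 96, 960)
  -> after reshape: (27, 96, 12, 80)
Output shape: (27, 12, 96, 80)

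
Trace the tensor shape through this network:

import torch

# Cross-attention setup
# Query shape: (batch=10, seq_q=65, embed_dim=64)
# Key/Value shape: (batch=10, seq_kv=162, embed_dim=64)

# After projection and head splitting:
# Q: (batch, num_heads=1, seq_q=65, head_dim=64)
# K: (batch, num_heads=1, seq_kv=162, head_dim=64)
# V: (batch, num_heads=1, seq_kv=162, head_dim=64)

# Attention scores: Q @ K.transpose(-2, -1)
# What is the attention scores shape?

Input shape: (10, 65, 64)
Output shape: (10, 1, 65, 162)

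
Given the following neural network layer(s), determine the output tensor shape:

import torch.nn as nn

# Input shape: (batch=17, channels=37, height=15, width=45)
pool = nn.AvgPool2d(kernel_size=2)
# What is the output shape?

Input shape: (17, 37, 15, 45)
Output shape: (17, 37, 7, 22)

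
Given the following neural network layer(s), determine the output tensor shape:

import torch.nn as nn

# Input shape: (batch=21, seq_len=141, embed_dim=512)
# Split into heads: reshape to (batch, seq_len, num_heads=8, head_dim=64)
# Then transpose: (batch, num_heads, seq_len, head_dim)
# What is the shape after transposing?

Input shape: (21, 141, 512)
  -> after reshape: (21, 141, 8, 64)
Output shape: (21, 8, 141, 64)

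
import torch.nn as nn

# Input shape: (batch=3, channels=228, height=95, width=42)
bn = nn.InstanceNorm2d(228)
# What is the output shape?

Input shape: (3, 228, 95, 42)
Output shape: (3, 228, 95, 42)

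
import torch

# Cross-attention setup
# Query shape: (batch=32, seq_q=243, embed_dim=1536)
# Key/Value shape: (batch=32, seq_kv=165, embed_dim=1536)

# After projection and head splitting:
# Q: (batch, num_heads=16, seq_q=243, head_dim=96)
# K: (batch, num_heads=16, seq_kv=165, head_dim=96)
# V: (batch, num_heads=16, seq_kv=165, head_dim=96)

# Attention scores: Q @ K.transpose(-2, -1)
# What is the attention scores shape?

Input shape: (32, 243, 1536)
Output shape: (32, 16, 243, 165)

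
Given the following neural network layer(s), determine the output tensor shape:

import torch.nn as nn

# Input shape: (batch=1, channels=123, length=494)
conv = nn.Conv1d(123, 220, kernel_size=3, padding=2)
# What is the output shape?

Input shape: (1, 123, 494)
Output shape: (1, 220, 496)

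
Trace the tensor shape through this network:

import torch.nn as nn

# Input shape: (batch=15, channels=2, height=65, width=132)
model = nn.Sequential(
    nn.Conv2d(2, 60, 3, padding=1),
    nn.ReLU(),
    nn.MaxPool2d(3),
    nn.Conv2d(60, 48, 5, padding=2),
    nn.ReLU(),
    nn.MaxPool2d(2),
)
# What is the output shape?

Input shape: (15, 2, 65, 132)
  -> after first Conv2d: (15, 60, 65, 132)
  -> after first MaxPool2d: (15, 60, 21, 44)
  -> after second Conv2d: (15, 48, 21, 44)
Output shape: (15, 48, 10, 22)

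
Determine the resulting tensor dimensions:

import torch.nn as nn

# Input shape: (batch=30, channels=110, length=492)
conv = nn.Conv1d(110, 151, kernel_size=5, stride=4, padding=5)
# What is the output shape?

Input shape: (30, 110, 492)
Output shape: (30, 151, 125)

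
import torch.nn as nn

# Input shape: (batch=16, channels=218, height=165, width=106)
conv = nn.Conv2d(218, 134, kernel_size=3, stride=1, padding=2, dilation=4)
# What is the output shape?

Input shape: (16, 218, 165, 106)
Output shape: (16, 134, 161, 102)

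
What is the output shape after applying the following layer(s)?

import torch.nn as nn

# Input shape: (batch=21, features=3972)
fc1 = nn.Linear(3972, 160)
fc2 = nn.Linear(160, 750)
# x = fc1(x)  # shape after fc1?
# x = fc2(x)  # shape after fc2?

Input shape: (21, 3972)
  -> after fc1: (21, 160)
Output shape: (21, 750)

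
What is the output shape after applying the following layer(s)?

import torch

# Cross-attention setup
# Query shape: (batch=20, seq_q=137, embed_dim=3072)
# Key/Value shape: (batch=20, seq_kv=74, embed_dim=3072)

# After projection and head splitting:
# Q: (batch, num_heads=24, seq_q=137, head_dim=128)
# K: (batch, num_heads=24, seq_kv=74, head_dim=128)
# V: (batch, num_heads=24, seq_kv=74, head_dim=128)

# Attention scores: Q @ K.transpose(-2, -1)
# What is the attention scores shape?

Input shape: (20, 137, 3072)
Output shape: (20, 24, 137, 74)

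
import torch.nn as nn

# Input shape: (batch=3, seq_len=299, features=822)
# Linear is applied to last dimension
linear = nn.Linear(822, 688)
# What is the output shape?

Input shape: (3, 299, 822)
Output shape: (3, 299, 688)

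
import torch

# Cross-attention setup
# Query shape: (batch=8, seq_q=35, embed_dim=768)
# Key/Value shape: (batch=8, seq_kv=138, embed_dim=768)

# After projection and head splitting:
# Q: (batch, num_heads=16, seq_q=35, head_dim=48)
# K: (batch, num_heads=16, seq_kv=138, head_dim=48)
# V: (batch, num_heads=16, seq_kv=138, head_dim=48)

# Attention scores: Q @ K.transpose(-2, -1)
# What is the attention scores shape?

Input shape: (8, 35, 768)
Output shape: (8, 16, 35, 138)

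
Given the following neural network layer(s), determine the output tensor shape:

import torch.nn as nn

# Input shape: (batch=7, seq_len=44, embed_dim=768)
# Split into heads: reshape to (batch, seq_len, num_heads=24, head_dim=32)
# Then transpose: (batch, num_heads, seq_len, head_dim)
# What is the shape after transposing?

Input shape: (7, 44, 768)
  -> after reshape: (7, 44, 24, 32)
Output shape: (7, 24, 44, 32)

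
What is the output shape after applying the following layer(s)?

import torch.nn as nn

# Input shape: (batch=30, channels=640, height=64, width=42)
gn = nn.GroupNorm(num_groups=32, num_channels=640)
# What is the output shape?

Input shape: (30, 640, 64, 42)
Output shape: (30, 640, 64, 42)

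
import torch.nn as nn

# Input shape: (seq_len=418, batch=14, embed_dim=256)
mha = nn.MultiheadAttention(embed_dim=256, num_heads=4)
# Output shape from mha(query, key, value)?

Input shape: (418, 14, 256)
Output shape: (418, 14, 256)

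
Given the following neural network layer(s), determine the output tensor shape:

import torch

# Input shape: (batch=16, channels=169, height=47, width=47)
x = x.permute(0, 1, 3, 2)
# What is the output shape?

Input shape: (16, 169, 47, 47)
Output shape: (16, 169, 47, 47)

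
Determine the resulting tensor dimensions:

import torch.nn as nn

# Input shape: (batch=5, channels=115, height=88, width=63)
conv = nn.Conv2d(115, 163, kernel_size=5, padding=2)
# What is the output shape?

Input shape: (5, 115, 88, 63)
Output shape: (5, 163, 88, 63)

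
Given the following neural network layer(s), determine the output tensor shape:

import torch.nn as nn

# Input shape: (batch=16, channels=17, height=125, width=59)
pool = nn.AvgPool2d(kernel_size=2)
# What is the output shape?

Input shape: (16, 17, 125, 59)
Output shape: (16, 17, 62, 29)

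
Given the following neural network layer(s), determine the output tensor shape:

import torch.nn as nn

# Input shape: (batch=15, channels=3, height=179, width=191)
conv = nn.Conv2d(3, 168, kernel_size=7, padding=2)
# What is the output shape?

Input shape: (15, 3, 179, 191)
Output shape: (15, 168, 177, 189)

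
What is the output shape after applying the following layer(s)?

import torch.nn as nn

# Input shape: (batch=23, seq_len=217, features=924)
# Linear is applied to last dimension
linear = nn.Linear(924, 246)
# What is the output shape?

Input shape: (23, 217, 924)
Output shape: (23, 217, 246)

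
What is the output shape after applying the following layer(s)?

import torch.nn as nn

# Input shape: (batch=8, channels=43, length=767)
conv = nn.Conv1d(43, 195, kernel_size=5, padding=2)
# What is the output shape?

Input shape: (8, 43, 767)
Output shape: (8, 195, 767)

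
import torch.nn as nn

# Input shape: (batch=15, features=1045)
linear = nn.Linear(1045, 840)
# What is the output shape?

Input shape: (15, 1045)
Output shape: (15, 840)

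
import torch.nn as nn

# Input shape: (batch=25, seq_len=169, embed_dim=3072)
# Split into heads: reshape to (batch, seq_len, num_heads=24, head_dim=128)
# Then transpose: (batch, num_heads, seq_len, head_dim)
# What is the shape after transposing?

Input shape: (25, 169, 3072)
  -> after reshape: (25, 169, 24, 128)
Output shape: (25, 24, 169, 128)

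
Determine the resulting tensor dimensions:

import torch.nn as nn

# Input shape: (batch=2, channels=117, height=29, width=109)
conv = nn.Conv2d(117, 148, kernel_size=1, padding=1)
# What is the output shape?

Input shape: (2, 117, 29, 109)
Output shape: (2, 148, 31, 111)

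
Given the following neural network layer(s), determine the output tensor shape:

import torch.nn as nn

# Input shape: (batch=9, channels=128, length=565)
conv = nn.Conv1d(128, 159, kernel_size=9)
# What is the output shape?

Input shape: (9, 128, 565)
Output shape: (9, 159, 557)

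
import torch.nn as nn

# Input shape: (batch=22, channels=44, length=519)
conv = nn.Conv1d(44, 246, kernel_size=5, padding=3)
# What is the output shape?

Input shape: (22, 44, 519)
Output shape: (22, 246, 521)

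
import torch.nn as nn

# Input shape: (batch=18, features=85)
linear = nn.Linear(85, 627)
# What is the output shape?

Input shape: (18, 85)
Output shape: (18, 627)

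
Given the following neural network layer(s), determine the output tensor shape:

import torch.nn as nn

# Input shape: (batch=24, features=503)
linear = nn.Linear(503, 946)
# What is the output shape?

Input shape: (24, 503)
Output shape: (24, 946)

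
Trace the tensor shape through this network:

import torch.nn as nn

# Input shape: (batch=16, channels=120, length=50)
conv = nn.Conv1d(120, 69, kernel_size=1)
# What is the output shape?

Input shape: (16, 120, 50)
Output shape: (16, 69, 50)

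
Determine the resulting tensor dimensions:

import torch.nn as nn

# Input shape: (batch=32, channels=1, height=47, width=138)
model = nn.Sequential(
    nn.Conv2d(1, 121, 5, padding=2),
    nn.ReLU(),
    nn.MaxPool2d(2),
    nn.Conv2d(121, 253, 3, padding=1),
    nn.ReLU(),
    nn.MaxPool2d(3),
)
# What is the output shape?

Input shape: (32, 1, 47, 138)
  -> after first Conv2d: (32, 121, 47, 138)
  -> after first MaxPool2d: (32, 121, 23, 69)
  -> after second Conv2d: (32, 253, 23, 69)
Output shape: (32, 253, 7, 23)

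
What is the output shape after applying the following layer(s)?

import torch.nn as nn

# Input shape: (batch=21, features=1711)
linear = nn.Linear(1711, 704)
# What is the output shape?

Input shape: (21, 1711)
Output shape: (21, 704)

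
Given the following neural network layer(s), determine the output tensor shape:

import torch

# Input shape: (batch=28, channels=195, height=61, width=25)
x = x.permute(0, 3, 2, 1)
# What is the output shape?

Input shape: (28, 195, 61, 25)
Output shape: (28, 25, 61, 195)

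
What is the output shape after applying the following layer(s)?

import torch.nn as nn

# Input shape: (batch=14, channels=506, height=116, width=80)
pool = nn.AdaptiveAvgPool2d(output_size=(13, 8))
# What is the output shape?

Input shape: (14, 506, 116, 80)
Output shape: (14, 506, 13, 8)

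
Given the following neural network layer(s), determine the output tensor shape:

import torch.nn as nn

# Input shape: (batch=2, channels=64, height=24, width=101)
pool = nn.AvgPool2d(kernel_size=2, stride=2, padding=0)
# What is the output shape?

Input shape: (2, 64, 24, 101)
Output shape: (2, 64, 12, 50)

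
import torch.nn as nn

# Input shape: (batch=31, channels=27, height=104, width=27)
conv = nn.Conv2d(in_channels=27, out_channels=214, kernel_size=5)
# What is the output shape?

Input shape: (31, 27, 104, 27)
Output shape: (31, 214, 100, 23)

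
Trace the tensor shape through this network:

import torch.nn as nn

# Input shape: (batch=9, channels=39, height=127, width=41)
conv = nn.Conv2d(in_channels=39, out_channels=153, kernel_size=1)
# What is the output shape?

Input shape: (9, 39, 127, 41)
Output shape: (9, 153, 127, 41)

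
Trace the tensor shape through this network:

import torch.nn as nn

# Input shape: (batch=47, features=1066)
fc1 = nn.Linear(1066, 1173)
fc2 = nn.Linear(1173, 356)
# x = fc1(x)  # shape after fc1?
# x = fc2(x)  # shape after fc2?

Input shape: (47, 1066)
  -> after fc1: (47, 1173)
Output shape: (47, 356)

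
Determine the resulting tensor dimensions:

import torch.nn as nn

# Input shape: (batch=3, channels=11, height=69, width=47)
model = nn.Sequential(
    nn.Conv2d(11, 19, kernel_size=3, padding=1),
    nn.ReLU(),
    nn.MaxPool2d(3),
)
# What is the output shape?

Input shape: (3, 11, 69, 47)
  -> after Conv2d: (3, 19, 69, 47)
  -> after ReLU: (3, 19, 69, 47)
Output shape: (3, 19, 23, 15)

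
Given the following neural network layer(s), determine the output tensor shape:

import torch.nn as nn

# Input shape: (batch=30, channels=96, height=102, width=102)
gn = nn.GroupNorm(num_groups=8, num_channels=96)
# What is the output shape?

Input shape: (30, 96, 102, 102)
Output shape: (30, 96, 102, 102)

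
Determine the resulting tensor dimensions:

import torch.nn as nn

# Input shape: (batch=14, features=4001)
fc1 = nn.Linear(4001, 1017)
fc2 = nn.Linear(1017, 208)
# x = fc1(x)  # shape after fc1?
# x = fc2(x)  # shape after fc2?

Input shape: (14, 4001)
  -> after fc1: (14, 1017)
Output shape: (14, 208)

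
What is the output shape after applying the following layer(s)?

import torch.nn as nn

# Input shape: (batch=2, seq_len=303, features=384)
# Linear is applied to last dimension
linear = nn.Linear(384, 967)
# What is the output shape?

Input shape: (2, 303, 384)
Output shape: (2, 303, 967)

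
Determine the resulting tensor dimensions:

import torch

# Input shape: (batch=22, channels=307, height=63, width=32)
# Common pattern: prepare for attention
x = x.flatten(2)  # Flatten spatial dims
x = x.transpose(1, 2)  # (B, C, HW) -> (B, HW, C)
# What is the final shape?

Input shape: (22, 307, 63, 32)
  -> after flatten(2): (22, 307, 2016)
Output shape: (22, 2016, 307)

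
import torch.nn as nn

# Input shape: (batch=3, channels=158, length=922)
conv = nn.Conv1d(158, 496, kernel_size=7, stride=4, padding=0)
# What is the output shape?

Input shape: (3, 158, 922)
Output shape: (3, 496, 229)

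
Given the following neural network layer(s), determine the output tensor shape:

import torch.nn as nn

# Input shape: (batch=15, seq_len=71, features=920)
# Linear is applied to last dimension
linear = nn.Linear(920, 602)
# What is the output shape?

Input shape: (15, 71, 920)
Output shape: (15, 71, 602)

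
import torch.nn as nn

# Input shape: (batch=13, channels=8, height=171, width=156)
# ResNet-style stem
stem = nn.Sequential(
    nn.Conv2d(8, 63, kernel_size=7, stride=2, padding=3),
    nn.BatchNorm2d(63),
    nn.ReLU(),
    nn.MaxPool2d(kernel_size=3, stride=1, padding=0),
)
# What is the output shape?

Input shape: (13, 8, 171, 156)
  -> after Conv2d 7x7 stride=2: (13, 63, 86, 78)
Output shape: (13, 63, 84, 76)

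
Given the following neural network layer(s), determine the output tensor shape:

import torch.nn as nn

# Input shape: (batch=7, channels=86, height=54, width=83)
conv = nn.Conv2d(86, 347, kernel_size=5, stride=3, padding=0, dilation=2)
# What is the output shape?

Input shape: (7, 86, 54, 83)
Output shape: (7, 347, 16, 25)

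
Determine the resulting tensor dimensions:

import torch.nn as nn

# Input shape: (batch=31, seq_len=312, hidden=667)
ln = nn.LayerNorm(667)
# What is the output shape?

Input shape: (31, 312, 667)
Output shape: (31, 312, 667)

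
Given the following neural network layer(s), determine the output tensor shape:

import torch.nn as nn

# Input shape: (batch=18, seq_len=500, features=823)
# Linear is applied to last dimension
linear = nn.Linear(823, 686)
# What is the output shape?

Input shape: (18, 500, 823)
Output shape: (18, 500, 686)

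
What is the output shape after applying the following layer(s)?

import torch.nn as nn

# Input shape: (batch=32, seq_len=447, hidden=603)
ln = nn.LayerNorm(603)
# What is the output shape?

Input shape: (32, 447, 603)
Output shape: (32, 447, 603)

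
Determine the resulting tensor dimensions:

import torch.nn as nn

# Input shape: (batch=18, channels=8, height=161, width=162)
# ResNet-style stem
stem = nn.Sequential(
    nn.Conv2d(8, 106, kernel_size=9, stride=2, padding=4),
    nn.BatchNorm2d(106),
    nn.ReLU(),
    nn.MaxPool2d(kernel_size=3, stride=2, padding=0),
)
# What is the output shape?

Input shape: (18, 8, 161, 162)
  -> after Conv2d 9x9 stride=2: (18, 106, 81, 81)
Output shape: (18, 106, 40, 40)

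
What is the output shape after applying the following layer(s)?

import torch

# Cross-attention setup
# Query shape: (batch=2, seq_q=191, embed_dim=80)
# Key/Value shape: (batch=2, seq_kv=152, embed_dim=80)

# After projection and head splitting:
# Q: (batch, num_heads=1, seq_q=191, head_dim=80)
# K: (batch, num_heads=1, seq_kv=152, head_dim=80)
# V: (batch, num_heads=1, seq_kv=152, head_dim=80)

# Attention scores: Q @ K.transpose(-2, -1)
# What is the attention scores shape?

Input shape: (2, 191, 80)
Output shape: (2, 1, 191, 152)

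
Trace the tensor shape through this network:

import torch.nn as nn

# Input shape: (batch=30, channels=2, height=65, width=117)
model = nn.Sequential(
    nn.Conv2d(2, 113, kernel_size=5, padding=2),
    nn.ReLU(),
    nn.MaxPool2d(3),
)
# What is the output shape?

Input shape: (30, 2, 65, 117)
  -> after Conv2d: (30, 113, 65, 117)
  -> after ReLU: (30, 113, 65, 117)
Output shape: (30, 113, 21, 39)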